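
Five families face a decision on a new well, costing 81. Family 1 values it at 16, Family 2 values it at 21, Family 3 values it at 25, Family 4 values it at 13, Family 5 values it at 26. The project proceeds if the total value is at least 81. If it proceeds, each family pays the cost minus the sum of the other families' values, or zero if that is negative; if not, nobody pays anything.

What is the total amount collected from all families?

12

Total value 101 ≥ cost 81, so it is built.
Family 1: others sum to 85; max(0, 81 - 85) = 0.
Family 2: others sum to 80; max(0, 81 - 80) = 1.
Family 3: others sum to 76; max(0, 81 - 76) = 5.
Family 4: others sum to 88; max(0, 81 - 88) = 0.
Family 5: others sum to 75; max(0, 81 - 75) = 6.
Total collected = 0 + 1 + 5 + 0 + 6 = 12.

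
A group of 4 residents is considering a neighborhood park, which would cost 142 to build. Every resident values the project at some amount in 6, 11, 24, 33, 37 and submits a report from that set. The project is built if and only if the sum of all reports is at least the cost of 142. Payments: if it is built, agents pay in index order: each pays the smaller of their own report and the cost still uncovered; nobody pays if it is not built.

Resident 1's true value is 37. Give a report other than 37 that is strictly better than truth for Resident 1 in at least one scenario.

33

Suppose Resident 2 reports 37, Resident 3 reports 37 and Resident 4 reports 37.
Report 37: project built, pays 37, utility 37 - 37 = 0.
Report 33: project built, pays 33, utility 37 - 33 = 4.
So reporting 33 beats truth here (4 > 0).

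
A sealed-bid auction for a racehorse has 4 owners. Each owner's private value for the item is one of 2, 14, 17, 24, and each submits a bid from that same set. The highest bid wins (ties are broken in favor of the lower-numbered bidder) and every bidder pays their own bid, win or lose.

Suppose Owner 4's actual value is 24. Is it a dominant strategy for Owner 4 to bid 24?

No

Consider the case where Owner 1 bids 2, Owner 2 bids 2 and Owner 3 bids 2.
Truthful bid 24: wins, pays 24, utility 24 - 24 = 0.
Bid 14 instead: wins, pays 14, utility 24 - 14 = 10.
Since 10 > 0, bidding 14 is strictly better here, so truthful bidding is not dominant.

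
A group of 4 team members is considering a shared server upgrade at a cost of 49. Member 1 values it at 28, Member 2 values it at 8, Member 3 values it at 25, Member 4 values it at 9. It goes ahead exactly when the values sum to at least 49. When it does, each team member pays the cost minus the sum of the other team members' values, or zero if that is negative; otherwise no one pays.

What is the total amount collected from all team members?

11

Total value 70 ≥ cost 49, so it is built.
Member 1: others sum to 42; max(0, 49 - 42) = 7.
Member 2: others sum to 62; max(0, 49 - 62) = 0.
Member 3: others sum to 45; max(0, 49 - 45) = 4.
Member 4: others sum to 61; max(0, 49 - 61) = 0.
Total collected = 7 + 0 + 4 + 0 = 11.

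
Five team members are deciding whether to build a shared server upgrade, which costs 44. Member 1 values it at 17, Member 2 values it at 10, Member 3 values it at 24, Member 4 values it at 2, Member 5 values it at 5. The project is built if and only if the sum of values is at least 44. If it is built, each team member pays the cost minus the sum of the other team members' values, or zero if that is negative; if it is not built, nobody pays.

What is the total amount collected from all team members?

13

Total value 58 ≥ cost 44, so it is built.
Member 1: others sum to 41; max(0, 44 - 41) = 3.
Member 2: others sum to 48; max(0, 44 - 48) = 0.
Member 3: others sum to 34; max(0, 44 - 34) = 10.
Member 4: others sum to 56; max(0, 44 - 56) = 0.
Member 5: others sum to 53; max(0, 44 - 53) = 0.
Total collected = 3 + 0 + 10 + 0 + 0 = 13.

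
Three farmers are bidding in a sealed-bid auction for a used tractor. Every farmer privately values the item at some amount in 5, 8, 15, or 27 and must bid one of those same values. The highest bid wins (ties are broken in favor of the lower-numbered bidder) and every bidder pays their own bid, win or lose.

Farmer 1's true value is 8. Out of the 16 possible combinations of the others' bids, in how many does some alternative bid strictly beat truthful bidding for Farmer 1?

13

Others bid (5, 5): truth gives 0; bid 5 gives 3 > 0. Violating.
Others bid (5, 15): truth gives -8; bid 5 gives -5 > -8. Violating.
Others bid (5, 27): truth gives -8; bid 5 gives -5 > -8. Violating.
Others bid (8, 15): truth gives -8; bid 5 gives -5 > -8. Violating.
Others bid (5, 8): truth gives 0; no alternative beats it.
Others bid (8, 5): truth gives 0; no alternative beats it.
(Checking all 16 profiles: 13 have a profitable deviation, 3 do not.)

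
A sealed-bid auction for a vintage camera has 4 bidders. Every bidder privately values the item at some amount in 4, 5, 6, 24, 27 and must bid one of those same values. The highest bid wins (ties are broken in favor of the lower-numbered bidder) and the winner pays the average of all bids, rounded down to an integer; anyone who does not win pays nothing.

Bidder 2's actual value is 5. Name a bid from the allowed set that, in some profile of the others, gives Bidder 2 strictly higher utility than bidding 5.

Suppose Bidder 1 bids 5, Bidder 3 bids 4 and Bidder 4 bids 4.
Bid 5: loses, pays 0, utility 0.
Bid 6: wins, pays 4, utility 5 - 4 = 1.
So bidding 6 beats truth here (1 > 0).

6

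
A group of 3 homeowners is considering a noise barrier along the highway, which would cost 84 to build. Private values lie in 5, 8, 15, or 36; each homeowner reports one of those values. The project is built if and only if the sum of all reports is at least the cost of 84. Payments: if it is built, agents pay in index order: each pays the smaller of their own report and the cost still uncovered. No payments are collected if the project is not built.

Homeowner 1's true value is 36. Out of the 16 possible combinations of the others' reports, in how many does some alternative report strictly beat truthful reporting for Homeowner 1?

1

Others report (36, 36): truth gives 0; report 15 gives 21 > 0. Violating.
Others report (5, 5): truth gives 0; no alternative beats it.
Others report (5, 8): truth gives 0; no alternative beats it.
(Checking all 16 profiles: 1 has a profitable deviation, 15 do not.)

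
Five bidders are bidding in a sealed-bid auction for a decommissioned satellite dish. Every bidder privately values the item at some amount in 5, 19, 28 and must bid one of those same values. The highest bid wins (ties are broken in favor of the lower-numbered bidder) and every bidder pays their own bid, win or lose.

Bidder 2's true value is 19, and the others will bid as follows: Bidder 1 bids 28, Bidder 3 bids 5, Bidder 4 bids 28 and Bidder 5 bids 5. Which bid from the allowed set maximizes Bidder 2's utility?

Bid 5: loses but pays 5, utility -5.
Bid 19: loses but pays 19, utility -19.
Bid 28: loses but pays 28, utility -28.
The best choice is 5 with utility -5.

5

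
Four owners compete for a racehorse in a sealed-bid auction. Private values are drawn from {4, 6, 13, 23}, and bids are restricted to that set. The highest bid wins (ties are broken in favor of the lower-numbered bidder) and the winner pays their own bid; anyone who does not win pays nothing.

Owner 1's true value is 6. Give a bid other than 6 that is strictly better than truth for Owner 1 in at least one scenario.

Suppose Owner 2 bids 4, Owner 3 bids 4 and Owner 4 bids 4.
Bid 6: wins, pays 6, utility 6 - 6 = 0.
Bid 4: wins, pays 4, utility 6 - 4 = 2.
So bidding 4 beats truth here (2 > 0).

4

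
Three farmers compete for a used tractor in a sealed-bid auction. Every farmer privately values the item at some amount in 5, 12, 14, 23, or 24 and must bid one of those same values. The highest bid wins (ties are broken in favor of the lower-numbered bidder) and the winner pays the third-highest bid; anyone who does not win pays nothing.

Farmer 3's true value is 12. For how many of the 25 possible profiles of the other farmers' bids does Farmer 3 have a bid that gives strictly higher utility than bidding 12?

Others bid (5, 12): truth gives 0; bid 14 gives 7 > 0. Violating.
Others bid (5, 14): truth gives 0; bid 23 gives 7 > 0. Violating.
Others bid (5, 23): truth gives 0; bid 24 gives 7 > 0. Violating.
Others bid (12, 5): truth gives 0; bid 14 gives 7 > 0. Violating.
Others bid (5, 5): truth gives 7; no alternative beats it.
Others bid (5, 24): truth gives 0; no alternative beats it.
(Checking all 25 profiles: 6 have a profitable deviation, 19 do not.)

6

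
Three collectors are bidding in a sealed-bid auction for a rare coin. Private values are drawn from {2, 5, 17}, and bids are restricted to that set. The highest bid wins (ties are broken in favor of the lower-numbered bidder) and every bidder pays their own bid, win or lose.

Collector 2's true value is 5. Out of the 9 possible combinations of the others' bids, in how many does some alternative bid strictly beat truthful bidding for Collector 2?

7

Others bid (2, 17): truth gives -5; bid 2 gives -2 > -5. Violating.
Others bid (5, 2): truth gives -5; bid 2 gives -2 > -5. Violating.
Others bid (5, 5): truth gives -5; bid 2 gives -2 > -5. Violating.
Others bid (5, 17): truth gives -5; bid 2 gives -2 > -5. Violating.
Others bid (2, 2): truth gives 0; no alternative beats it.
Others bid (2, 5): truth gives 0; no alternative beats it.
(Checking all 9 profiles: 7 have a profitable deviation, 2 do not.)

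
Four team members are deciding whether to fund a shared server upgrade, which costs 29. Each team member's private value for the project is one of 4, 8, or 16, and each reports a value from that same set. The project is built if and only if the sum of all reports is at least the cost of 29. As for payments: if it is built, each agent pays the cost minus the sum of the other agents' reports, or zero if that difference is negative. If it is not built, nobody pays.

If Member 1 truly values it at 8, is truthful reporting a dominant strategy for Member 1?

Check each profile of the others' reports and compare truth against every alternative report.
Others report (4, 16, 16): truth gives 8, best alternative gives 8.
Others report (8, 8, 16): truth gives 8, best alternative gives 8.
Others report (8, 16, 8): truth gives 8, best alternative gives 8.
Others report (8, 16, 16): truth gives 8, best alternative gives 8.
Others report (16, 4, 16): truth gives 8, best alternative gives 8.
Others report (16, 8, 8): truth gives 8, best alternative gives 8.
(Remaining 21 profiles checked similarly; truth is weakly best in each.)
In every case the truthful report is at least as good as any alternative, so it is a dominant strategy.

Yes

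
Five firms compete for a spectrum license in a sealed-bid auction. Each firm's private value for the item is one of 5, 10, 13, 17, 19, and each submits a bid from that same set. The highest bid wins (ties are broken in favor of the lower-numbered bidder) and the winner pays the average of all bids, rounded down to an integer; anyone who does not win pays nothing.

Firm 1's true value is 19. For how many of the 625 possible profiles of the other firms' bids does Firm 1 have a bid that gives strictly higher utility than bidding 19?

149

Others bid (5, 5, 5, 5): truth gives 12; bid 5 gives 14 > 12. Violating.
Others bid (5, 5, 5, 10): truth gives 11; bid 10 gives 12 > 11. Violating.
Others bid (5, 5, 5, 13): truth gives 10; bid 13 gives 11 > 10. Violating.
Others bid (5, 5, 5, 17): truth gives 9; bid 17 gives 10 > 9. Violating.
Others bid (5, 5, 5, 19): truth gives 9; no alternative beats it.
Others bid (5, 5, 10, 19): truth gives 8; no alternative beats it.
(Checking all 625 profiles: 149 have a profitable deviation, 476 do not.)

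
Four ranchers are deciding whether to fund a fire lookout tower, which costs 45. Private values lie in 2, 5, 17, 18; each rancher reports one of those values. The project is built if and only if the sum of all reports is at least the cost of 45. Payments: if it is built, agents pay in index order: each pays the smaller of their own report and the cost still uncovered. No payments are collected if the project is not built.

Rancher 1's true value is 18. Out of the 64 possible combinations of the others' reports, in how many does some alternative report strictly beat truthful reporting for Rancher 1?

35

Others report (2, 17, 17): truth gives 0; report 17 gives 1 > 0. Violating.
Others report (2, 17, 18): truth gives 0; report 17 gives 1 > 0. Violating.
Others report (2, 18, 17): truth gives 0; report 17 gives 1 > 0. Violating.
Others report (2, 18, 18): truth gives 0; report 17 gives 1 > 0. Violating.
Others report (2, 2, 2): truth gives 0; no alternative beats it.
Others report (2, 2, 5): truth gives 0; no alternative beats it.
(Checking all 64 profiles: 35 have a profitable deviation, 29 do not.)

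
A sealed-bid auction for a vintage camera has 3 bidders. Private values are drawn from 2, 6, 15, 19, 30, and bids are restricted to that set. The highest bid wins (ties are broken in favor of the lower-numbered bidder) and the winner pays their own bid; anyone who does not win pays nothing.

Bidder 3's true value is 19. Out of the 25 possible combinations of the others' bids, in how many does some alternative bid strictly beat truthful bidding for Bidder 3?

Others bid (2, 2): truth gives 0; bid 6 gives 13 > 0. Violating.
Others bid (2, 6): truth gives 0; bid 15 gives 4 > 0. Violating.
Others bid (6, 2): truth gives 0; bid 15 gives 4 > 0. Violating.
Others bid (6, 6): truth gives 0; bid 15 gives 4 > 0. Violating.
Others bid (2, 15): truth gives 0; no alternative beats it.
Others bid (2, 19): truth gives 0; no alternative beats it.
(Checking all 25 profiles: 4 have a profitable deviation, 21 do not.)

4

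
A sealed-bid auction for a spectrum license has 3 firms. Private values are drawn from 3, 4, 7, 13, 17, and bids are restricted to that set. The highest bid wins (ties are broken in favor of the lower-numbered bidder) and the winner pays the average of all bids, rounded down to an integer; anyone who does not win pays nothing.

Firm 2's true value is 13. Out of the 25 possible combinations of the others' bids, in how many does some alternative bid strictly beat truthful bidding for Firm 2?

Others bid (3, 3): truth gives 7; bid 4 gives 10 > 7. Violating.
Others bid (3, 4): truth gives 7; bid 4 gives 10 > 7. Violating.
Others bid (3, 7): truth gives 6; bid 7 gives 8 > 6. Violating.
Others bid (3, 17): truth gives 0; bid 17 gives 1 > 0. Violating.
Others bid (3, 13): truth gives 4; no alternative beats it.
Others bid (4, 13): truth gives 3; no alternative beats it.
(Checking all 25 profiles: 11 have a profitable deviation, 14 do not.)

11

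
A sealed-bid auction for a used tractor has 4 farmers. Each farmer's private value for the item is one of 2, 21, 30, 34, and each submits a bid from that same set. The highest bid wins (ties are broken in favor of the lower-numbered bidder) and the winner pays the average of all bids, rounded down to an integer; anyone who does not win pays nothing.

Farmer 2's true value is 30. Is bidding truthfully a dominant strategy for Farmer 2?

No

Consider the case where Farmer 1 bids 2, Farmer 3 bids 2 and Farmer 4 bids 2.
Truthful bid 30: wins, pays 9, utility 30 - 9 = 21.
Bid 21 instead: wins, pays 6, utility 30 - 6 = 24.
Since 24 > 21, bidding 21 is strictly better here, so truthful bidding is not dominant.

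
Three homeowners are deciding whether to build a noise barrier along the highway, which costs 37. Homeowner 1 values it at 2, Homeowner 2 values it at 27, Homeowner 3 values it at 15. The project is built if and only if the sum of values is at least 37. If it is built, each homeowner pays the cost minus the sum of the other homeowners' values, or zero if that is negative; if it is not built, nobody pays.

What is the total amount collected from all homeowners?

28

Total value 44 ≥ cost 37, so it is built.
Homeowner 1: others sum to 42; max(0, 37 - 42) = 0.
Homeowner 2: others sum to 17; max(0, 37 - 17) = 20.
Homeowner 3: others sum to 29; max(0, 37 - 29) = 8.
Total collected = 0 + 20 + 8 = 28.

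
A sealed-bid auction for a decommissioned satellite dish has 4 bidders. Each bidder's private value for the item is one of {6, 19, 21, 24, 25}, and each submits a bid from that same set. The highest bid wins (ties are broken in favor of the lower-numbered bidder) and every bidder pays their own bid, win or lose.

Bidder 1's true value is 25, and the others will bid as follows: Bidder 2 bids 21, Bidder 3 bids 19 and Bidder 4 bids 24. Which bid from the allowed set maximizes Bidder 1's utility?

24

Bid 6: loses but pays 6, utility -6.
Bid 19: loses but pays 19, utility -19.
Bid 21: loses but pays 21, utility -21.
Bid 24: wins, pays 24, utility 25 - 24 = 1.
Bid 25: wins, pays 25, utility 25 - 25 = 0.
The best choice is 24 with utility 1.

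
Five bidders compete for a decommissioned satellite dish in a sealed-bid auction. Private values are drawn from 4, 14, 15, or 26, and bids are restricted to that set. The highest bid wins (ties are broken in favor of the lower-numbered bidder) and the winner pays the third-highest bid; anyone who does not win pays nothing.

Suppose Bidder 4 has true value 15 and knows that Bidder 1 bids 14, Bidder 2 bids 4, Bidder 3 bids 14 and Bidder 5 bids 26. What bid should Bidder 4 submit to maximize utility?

Bid 4: loses, pays 0, utility 0.
Bid 14: loses, pays 0, utility 0.
Bid 15: loses, pays 0, utility 0.
Bid 26: wins, pays 14, utility 15 - 14 = 1.
The best choice is 26 with utility 1.

26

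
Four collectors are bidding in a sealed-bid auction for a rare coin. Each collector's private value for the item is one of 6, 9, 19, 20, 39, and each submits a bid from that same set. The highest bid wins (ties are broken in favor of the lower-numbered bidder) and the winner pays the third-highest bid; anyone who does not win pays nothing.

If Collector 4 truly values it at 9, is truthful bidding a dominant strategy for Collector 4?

Consider the case where Collector 1 bids 6, Collector 2 bids 6 and Collector 3 bids 9.
Truthful bid 9: loses, pays 0, utility 0.
Bid 19 instead: wins, pays 6, utility 9 - 6 = 3.
Since 3 > 0, bidding 19 is strictly better here, so truthful bidding is not dominant.

No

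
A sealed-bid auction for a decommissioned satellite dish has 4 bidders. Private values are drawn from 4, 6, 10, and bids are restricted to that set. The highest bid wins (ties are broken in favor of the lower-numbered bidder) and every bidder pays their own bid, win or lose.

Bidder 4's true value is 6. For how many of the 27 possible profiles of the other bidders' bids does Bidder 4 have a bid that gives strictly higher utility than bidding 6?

Others bid (4, 4, 6): truth gives -6; bid 4 gives -4 > -6. Violating.
Others bid (4, 4, 10): truth gives -6; bid 4 gives -4 > -6. Violating.
Others bid (4, 6, 4): truth gives -6; bid 4 gives -4 > -6. Violating.
Others bid (4, 6, 6): truth gives -6; bid 4 gives -4 > -6. Violating.
Others bid (4, 4, 4): truth gives 0; no alternative beats it.
(Checking all 27 profiles: 26 have a profitable deviation, 1 does not.)

26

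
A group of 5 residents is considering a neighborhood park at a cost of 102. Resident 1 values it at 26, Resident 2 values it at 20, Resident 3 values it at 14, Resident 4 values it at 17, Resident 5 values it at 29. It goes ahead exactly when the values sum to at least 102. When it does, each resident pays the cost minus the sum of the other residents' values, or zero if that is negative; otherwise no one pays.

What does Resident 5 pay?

Total value 106 ≥ cost 102, so the project is built.
The other residents' values sum to 77.
Cost minus that sum is 102 - 77 = 25.

25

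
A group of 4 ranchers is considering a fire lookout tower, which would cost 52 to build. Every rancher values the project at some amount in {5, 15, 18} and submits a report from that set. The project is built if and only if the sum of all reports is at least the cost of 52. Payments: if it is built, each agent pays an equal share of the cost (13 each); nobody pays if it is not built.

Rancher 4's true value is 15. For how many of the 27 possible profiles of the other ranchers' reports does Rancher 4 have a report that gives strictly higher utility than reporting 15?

3

Others report (5, 15, 15): truth gives 0; report 18 gives 2 > 0. Violating.
Others report (15, 5, 15): truth gives 0; report 18 gives 2 > 0. Violating.
Others report (15, 15, 5): truth gives 0; report 18 gives 2 > 0. Violating.
Others report (5, 5, 5): truth gives 0; no alternative beats it.
Others report (5, 5, 15): truth gives 0; no alternative beats it.
(Checking all 27 profiles: 3 have a profitable deviation, 24 do not.)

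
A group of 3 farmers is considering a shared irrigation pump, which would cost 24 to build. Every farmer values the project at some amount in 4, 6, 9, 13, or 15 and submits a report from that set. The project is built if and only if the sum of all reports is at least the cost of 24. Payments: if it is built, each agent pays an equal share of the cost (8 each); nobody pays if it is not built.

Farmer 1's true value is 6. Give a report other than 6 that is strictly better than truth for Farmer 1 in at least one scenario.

Suppose Farmer 2 reports 4 and Farmer 3 reports 15.
Report 6: project built, pays 8, utility 6 - 8 = -2.
Report 4: project not built, utility 0.
So reporting 4 beats truth here (0 > -2).

4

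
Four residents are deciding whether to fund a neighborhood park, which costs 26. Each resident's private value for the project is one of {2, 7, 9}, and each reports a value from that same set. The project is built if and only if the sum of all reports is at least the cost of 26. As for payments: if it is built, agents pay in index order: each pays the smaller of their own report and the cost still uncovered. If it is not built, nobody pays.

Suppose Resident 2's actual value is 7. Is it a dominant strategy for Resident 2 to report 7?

Consider the case where Resident 1 reports 7, Resident 3 reports 9 and Resident 4 reports 9.
Truthful report 7: project built, pays 7, utility 7 - 7 = 0.
Report 2 instead: project built, pays 2, utility 7 - 2 = 5.
Since 5 > 0, reporting 2 is strictly better here, so truthful reporting is not dominant.

No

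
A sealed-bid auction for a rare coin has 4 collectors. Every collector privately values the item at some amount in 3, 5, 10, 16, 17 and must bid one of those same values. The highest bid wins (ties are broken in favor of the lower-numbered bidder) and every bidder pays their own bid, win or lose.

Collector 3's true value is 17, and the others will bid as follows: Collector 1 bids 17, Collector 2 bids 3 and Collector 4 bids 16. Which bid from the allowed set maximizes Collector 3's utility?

Bid 3: loses but pays 3, utility -3.
Bid 5: loses but pays 5, utility -5.
Bid 10: loses but pays 10, utility -10.
Bid 16: loses but pays 16, utility -16.
Bid 17: loses but pays 17, utility -17.
The best choice is 3 with utility -3.

3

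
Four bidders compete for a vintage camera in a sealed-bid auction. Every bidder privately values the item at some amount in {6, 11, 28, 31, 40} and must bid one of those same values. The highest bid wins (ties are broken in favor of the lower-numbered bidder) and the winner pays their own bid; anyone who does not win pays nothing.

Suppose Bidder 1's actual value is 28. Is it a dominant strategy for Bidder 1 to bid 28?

Consider the case where Bidder 2 bids 6, Bidder 3 bids 6 and Bidder 4 bids 6.
Truthful bid 28: wins, pays 28, utility 28 - 28 = 0.
Bid 6 instead: wins, pays 6, utility 28 - 6 = 22.
Since 22 > 0, bidding 6 is strictly better here, so truthful bidding is not dominant.

No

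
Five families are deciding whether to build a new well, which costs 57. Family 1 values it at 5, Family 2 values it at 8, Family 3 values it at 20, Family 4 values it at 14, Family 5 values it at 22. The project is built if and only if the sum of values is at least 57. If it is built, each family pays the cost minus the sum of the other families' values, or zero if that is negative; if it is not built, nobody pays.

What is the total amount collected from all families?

20

Total value 69 ≥ cost 57, so it is built.
Family 1: others sum to 64; max(0, 57 - 64) = 0.
Family 2: others sum to 61; max(0, 57 - 61) = 0.
Family 3: others sum to 49; max(0, 57 - 49) = 8.
Family 4: others sum to 55; max(0, 57 - 55) = 2.
Family 5: others sum to 47; max(0, 57 - 47) = 10.
Total collected = 0 + 0 + 8 + 2 + 10 = 20.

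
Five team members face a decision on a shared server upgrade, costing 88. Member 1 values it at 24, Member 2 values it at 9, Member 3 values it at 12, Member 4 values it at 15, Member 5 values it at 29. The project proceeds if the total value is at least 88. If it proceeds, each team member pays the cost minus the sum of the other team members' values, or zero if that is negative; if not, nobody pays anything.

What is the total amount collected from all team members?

Total value 89 ≥ cost 88, so it is built.
Member 1: others sum to 65; max(0, 88 - 65) = 23.
Member 2: others sum to 80; max(0, 88 - 80) = 8.
Member 3: others sum to 77; max(0, 88 - 77) = 11.
Member 4: others sum to 74; max(0, 88 - 74) = 14.
Member 5: others sum to 60; max(0, 88 - 60) = 28.
Total collected = 23 + 8 + 11 + 14 + 28 = 84.

84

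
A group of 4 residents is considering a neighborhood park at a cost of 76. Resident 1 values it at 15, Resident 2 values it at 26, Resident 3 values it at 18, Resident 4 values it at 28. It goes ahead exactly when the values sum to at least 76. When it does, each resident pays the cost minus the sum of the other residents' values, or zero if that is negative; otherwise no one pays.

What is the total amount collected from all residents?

Total value 87 ≥ cost 76, so it is built.
Resident 1: others sum to 72; max(0, 76 - 72) = 4.
Resident 2: others sum to 61; max(0, 76 - 61) = 15.
Resident 3: others sum to 69; max(0, 76 - 69) = 7.
Resident 4: others sum to 59; max(0, 76 - 59) = 17.
Total collected = 4 + 15 + 7 + 17 = 43.

43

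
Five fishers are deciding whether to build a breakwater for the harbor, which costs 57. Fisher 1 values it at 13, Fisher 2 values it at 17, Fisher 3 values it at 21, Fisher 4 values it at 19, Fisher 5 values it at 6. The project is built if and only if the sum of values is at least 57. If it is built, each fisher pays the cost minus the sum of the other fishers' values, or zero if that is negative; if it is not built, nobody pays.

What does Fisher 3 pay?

Total value 76 ≥ cost 57, so the project is built.
The other fishers' values sum to 55.
Cost minus that sum is 57 - 55 = 2.

2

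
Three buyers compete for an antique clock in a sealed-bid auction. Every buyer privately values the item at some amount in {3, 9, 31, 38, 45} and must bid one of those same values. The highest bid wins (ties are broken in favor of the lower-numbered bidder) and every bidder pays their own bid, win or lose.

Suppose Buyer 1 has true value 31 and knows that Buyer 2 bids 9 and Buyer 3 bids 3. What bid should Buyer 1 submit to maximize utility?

Bid 3: loses but pays 3, utility -3.
Bid 9: wins, pays 9, utility 31 - 9 = 22.
Bid 31: wins, pays 31, utility 31 - 31 = 0.
Bid 38: wins, pays 38, utility 31 - 38 = -7.
Bid 45: wins, pays 45, utility 31 - 45 = -14.
The best choice is 9 with utility 22.

9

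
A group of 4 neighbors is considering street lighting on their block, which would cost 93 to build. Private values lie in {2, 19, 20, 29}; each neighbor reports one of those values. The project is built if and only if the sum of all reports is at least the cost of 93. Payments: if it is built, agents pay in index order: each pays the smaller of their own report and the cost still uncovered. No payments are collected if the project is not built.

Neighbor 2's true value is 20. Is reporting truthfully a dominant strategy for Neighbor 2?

Consider the case where Neighbor 1 reports 19, Neighbor 3 reports 29 and Neighbor 4 reports 29.
Truthful report 20: project built, pays 20, utility 20 - 20 = 0.
Report 19 instead: project built, pays 19, utility 20 - 19 = 1.
Since 1 > 0, reporting 19 is strictly better here, so truthful reporting is not dominant.

No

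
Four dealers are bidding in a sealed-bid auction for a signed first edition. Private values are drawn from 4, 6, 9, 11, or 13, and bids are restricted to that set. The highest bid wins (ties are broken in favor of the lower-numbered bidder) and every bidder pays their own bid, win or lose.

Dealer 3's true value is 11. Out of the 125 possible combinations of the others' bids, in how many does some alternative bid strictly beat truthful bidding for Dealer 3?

Others bid (4, 4, 4): truth gives 0; bid 6 gives 5 > 0. Violating.
Others bid (4, 4, 6): truth gives 0; bid 6 gives 5 > 0. Violating.
Others bid (4, 4, 9): truth gives 0; bid 9 gives 2 > 0. Violating.
Others bid (4, 4, 13): truth gives -11; bid 13 gives -2 > -11. Violating.
Others bid (4, 4, 11): truth gives 0; no alternative beats it.
Others bid (4, 6, 11): truth gives 0; no alternative beats it.
(Checking all 125 profiles: 101 have a profitable deviation, 24 do not.)

101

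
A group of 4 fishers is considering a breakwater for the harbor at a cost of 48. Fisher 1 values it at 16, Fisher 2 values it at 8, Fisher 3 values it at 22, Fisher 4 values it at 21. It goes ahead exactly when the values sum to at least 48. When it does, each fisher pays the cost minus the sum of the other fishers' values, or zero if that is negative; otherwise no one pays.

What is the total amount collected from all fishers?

Total value 67 ≥ cost 48, so it is built.
Fisher 1: others sum to 51; max(0, 48 - 51) = 0.
Fisher 2: others sum to 59; max(0, 48 - 59) = 0.
Fisher 3: others sum to 45; max(0, 48 - 45) = 3.
Fisher 4: others sum to 46; max(0, 48 - 46) = 2.
Total collected = 0 + 0 + 3 + 2 = 5.

5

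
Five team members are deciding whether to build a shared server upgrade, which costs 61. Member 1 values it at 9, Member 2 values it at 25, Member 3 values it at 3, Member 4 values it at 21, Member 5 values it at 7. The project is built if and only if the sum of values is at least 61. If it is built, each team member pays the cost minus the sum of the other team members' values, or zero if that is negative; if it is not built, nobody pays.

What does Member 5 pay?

Total value 65 ≥ cost 61, so the project is built.
The other team members' values sum to 58.
Cost minus that sum is 61 - 58 = 3.

3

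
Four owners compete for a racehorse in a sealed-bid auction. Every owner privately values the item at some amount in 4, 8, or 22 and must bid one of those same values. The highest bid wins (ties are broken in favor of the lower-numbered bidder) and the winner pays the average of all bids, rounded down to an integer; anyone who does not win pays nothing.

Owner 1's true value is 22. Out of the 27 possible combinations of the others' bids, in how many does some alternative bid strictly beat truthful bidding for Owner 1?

8

Others bid (4, 4, 4): truth gives 14; bid 4 gives 18 > 14. Violating.
Others bid (4, 4, 8): truth gives 13; bid 8 gives 16 > 13. Violating.
Others bid (4, 8, 4): truth gives 13; bid 8 gives 16 > 13. Violating.
Others bid (4, 8, 8): truth gives 12; bid 8 gives 15 > 12. Violating.
Others bid (4, 4, 22): truth gives 9; no alternative beats it.
Others bid (4, 8, 22): truth gives 8; no alternative beats it.
(Checking all 27 profiles: 8 have a profitable deviation, 19 do not.)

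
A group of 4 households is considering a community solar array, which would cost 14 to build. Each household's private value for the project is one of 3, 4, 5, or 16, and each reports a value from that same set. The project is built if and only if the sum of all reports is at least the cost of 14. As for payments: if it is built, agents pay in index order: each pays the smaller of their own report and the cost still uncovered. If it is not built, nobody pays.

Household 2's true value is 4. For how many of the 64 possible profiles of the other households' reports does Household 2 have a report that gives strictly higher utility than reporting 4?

Others report (3, 3, 5): truth gives 0; report 3 gives 1 > 0. Violating.
Others report (3, 3, 16): truth gives 0; report 3 gives 1 > 0. Violating.
Others report (3, 4, 4): truth gives 0; report 3 gives 1 > 0. Violating.
Others report (3, 4, 5): truth gives 0; report 3 gives 1 > 0. Violating.
Others report (3, 3, 3): truth gives 0; no alternative beats it.
Others report (3, 3, 4): truth gives 0; no alternative beats it.
(Checking all 64 profiles: 44 have a profitable deviation, 20 do not.)

44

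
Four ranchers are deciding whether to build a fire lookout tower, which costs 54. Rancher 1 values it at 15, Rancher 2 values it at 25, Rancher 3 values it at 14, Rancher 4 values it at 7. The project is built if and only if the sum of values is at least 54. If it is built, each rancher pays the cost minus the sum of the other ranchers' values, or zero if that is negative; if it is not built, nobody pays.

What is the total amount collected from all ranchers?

33

Total value 61 ≥ cost 54, so it is built.
Rancher 1: others sum to 46; max(0, 54 - 46) = 8.
Rancher 2: others sum to 36; max(0, 54 - 36) = 18.
Rancher 3: others sum to 47; max(0, 54 - 47) = 7.
Rancher 4: others sum to 54; max(0, 54 - 54) = 0.
Total collected = 8 + 18 + 7 + 0 = 33.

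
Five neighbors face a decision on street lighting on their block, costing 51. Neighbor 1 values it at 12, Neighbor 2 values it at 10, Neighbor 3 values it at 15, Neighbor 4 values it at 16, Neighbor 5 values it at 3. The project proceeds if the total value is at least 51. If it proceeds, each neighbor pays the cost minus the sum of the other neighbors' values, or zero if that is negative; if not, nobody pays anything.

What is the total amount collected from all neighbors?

33

Total value 56 ≥ cost 51, so it is built.
Neighbor 1: others sum to 44; max(0, 51 - 44) = 7.
Neighbor 2: others sum to 46; max(0, 51 - 46) = 5.
Neighbor 3: others sum to 41; max(0, 51 - 41) = 10.
Neighbor 4: others sum to 40; max(0, 51 - 40) = 11.
Neighbor 5: others sum to 53; max(0, 51 - 53) = 0.
Total collected = 7 + 5 + 10 + 11 + 0 = 33.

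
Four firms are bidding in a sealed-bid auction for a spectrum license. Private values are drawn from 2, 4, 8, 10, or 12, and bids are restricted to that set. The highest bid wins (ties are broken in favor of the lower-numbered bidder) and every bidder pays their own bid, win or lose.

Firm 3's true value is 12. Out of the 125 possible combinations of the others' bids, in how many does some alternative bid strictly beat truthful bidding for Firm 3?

Others bid (2, 2, 2): truth gives 0; bid 4 gives 8 > 0. Violating.
Others bid (2, 2, 4): truth gives 0; bid 4 gives 8 > 0. Violating.
Others bid (2, 2, 8): truth gives 0; bid 8 gives 4 > 0. Violating.
Others bid (2, 2, 10): truth gives 0; bid 10 gives 2 > 0. Violating.
Others bid (2, 2, 12): truth gives 0; no alternative beats it.
Others bid (2, 4, 12): truth gives 0; no alternative beats it.
(Checking all 125 profiles: 81 have a profitable deviation, 44 do not.)

81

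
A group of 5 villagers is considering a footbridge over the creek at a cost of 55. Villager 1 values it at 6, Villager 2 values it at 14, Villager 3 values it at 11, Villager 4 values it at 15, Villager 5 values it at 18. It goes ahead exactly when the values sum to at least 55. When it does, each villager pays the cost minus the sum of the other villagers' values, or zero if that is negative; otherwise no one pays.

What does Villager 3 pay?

Total value 64 ≥ cost 55, so the project is built.
The other villagers' values sum to 53.
Cost minus that sum is 55 - 53 = 2.

2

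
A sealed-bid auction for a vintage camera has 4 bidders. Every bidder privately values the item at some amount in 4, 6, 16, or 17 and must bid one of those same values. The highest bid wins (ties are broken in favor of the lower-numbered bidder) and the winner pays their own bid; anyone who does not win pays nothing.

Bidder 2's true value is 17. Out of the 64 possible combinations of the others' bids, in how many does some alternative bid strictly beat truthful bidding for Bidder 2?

Others bid (4, 4, 4): truth gives 0; bid 6 gives 11 > 0. Violating.
Others bid (4, 4, 6): truth gives 0; bid 6 gives 11 > 0. Violating.
Others bid (4, 4, 16): truth gives 0; bid 16 gives 1 > 0. Violating.
Others bid (4, 6, 4): truth gives 0; bid 6 gives 11 > 0. Violating.
Others bid (4, 4, 17): truth gives 0; no alternative beats it.
Others bid (4, 6, 17): truth gives 0; no alternative beats it.
(Checking all 64 profiles: 18 have a profitable deviation, 46 do not.)

18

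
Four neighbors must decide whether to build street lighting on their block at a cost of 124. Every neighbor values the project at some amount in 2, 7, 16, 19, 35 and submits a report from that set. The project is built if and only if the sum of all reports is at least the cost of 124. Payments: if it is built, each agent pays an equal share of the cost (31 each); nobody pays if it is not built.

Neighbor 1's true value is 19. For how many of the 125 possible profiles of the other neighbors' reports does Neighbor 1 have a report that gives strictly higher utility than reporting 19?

1

Others report (35, 35, 35): truth gives -12; report 2 gives 0 > -12. Violating.
Others report (2, 2, 2): truth gives 0; no alternative beats it.
Others report (2, 2, 7): truth gives 0; no alternative beats it.
(Checking all 125 profiles: 1 has a profitable deviation, 124 do not.)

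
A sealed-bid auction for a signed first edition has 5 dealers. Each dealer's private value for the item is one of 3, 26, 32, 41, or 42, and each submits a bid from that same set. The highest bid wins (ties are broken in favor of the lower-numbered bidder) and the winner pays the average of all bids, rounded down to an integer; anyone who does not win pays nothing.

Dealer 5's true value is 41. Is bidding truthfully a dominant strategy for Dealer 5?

Consider the case where Dealer 1 bids 3, Dealer 2 bids 3, Dealer 3 bids 3 and Dealer 4 bids 3.
Truthful bid 41: wins, pays 10, utility 41 - 10 = 31.
Bid 26 instead: wins, pays 7, utility 41 - 7 = 34.
Since 34 > 31, bidding 26 is strictly better here, so truthful bidding is not dominant.

No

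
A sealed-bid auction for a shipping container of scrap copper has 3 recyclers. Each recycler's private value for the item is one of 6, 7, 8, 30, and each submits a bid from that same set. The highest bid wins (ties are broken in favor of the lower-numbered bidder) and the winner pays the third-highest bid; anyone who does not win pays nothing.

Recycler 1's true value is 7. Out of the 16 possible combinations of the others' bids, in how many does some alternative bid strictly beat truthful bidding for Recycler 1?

4

Others bid (6, 8): truth gives 0; bid 8 gives 1 > 0. Violating.
Others bid (6, 30): truth gives 0; bid 30 gives 1 > 0. Violating.
Others bid (8, 6): truth gives 0; bid 8 gives 1 > 0. Violating.
Others bid (30, 6): truth gives 0; bid 30 gives 1 > 0. Violating.
Others bid (6, 6): truth gives 1; no alternative beats it.
Others bid (6, 7): truth gives 1; no alternative beats it.
(Checking all 16 profiles: 4 have a profitable deviation, 12 do not.)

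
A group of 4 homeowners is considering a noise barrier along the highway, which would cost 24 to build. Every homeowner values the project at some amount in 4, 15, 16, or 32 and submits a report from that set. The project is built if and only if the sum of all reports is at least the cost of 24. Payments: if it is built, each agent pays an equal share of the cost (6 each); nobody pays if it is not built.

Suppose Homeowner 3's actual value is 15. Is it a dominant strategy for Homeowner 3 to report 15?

Yes

Check each profile of the others' reports and compare truth against every alternative report.
Others report (4, 4, 4): truth gives 9, best alternative gives 9.
Others report (4, 4, 15): truth gives 9, best alternative gives 9.
Others report (4, 4, 16): truth gives 9, best alternative gives 9.
Others report (4, 4, 32): truth gives 9, best alternative gives 9.
Others report (4, 15, 4): truth gives 9, best alternative gives 9.
Others report (4, 15, 15): truth gives 9, best alternative gives 9.
(Remaining 58 profiles checked similarly; truth is weakly best in each.)
In every case the truthful report is at least as good as any alternative, so it is a dominant strategy.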